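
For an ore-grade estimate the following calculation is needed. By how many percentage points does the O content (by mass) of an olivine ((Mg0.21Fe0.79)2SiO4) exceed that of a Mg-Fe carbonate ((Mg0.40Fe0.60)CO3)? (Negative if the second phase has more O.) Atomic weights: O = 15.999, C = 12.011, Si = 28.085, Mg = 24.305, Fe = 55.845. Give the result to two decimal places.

O in (Mg0.21Fe0.79)2SiO4: molar mass 190.524 g/mol; 4×15.999 = 63.996 g → 33.59 wt%.
O in (Mg0.40Fe0.60)CO3: molar mass 103.237 g/mol; 3×15.999 = 47.997 g → 46.49 wt%.
Difference = 33.59 − 46.49 = -12.90 percentage points.

-12.90 percentage points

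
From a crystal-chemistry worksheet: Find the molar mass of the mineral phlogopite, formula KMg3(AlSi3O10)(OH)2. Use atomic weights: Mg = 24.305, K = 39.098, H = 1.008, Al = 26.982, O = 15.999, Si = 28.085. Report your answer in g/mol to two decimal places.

417.25 g/mol

K: 1 × 39.098 = 39.0980
Mg: 3 × 24.305 = 72.9150
Al: 1 × 26.982 = 26.9820
Si: 3 × 28.085 = 84.2550
O: 12 × 15.999 = 191.9880
H: 2 × 1.008 = 2.0160
Summing the contributions gives the formula mass.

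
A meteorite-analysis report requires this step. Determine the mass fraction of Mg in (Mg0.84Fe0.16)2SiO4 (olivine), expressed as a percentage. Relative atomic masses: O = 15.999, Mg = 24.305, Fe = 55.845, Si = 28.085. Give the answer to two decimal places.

27.08 mass %

M((Mg0.84Fe0.16)2SiO4) = 150.784 g/mol.
Mg contributes 1.68 × 24.305 = 40.832 g per mole.
40.832/150.784 = 0.2708 → 27.08%.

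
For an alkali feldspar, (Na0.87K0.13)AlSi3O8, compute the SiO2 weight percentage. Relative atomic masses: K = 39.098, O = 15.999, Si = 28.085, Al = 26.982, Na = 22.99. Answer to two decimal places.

Molar mass of (Na0.87K0.13)AlSi3O8 = 0.87×22.99 + 0.13×39.098 + 1×26.982 + 3×28.085 + 8×15.999 = 264.313 g/mol.
Each formula unit contains 3 Si, equivalent to 3/1 = 3.0000 mol SiO2.
M(SiO2) = 1×28.085 + 2×15.999 = 60.083 g/mol.
Mass of SiO2 per formula unit = 3.0000 × 60.083 = 180.249 g.
SiO2 wt% = 180.249 / 264.313 × 100 = 68.20%.

68.20 wt%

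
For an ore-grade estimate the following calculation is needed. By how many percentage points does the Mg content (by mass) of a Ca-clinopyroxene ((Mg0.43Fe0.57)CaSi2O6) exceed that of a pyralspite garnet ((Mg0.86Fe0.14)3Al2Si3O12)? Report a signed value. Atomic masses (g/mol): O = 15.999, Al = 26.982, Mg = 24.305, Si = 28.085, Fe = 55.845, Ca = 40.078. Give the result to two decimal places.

Mg in (Mg0.43Fe0.57)CaSi2O6: molar mass 234.525 g/mol; 0.43×24.305 = 10.451 g → 4.46 wt%.
Mg in (Mg0.86Fe0.14)3Al2Si3O12: molar mass 416.369 g/mol; 2.58×24.305 = 62.707 g → 15.06 wt%.
Difference = 4.46 − 15.06 = -10.60 percentage points.

-10.60 percentage points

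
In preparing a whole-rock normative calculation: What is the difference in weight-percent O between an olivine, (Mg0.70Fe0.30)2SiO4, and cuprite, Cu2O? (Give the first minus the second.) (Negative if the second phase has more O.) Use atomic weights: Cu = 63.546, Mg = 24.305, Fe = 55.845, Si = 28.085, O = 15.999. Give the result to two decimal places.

28.91 percentage points

First mineral: 63.996 g O in 159.615 g formula = 40.09 wt% O.
Second mineral: 15.999 g O in 143.091 g formula = 11.18 wt% O.
40.09% − 11.18% gives a difference of 28.91 percentage points.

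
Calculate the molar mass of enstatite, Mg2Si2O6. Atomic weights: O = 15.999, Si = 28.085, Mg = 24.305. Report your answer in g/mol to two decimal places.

Mg: 2 × 24.305 = 48.6100
Si: 2 × 28.085 = 56.1700
O: 6 × 15.999 = 95.9940
Summing the contributions gives the formula mass.

200.77 g/mol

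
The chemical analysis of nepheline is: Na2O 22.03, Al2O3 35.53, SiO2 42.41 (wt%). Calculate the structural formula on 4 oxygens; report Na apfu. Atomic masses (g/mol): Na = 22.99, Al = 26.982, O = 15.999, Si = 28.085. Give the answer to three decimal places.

Na2O (M=61.979): mol = 0.35544; Na = 0.71088, O = 0.35544.
Al2O3 (M=101.961): mol = 0.34847; Al = 0.69694, O = 1.04541.
SiO2 (M=60.083): mol = 0.70586; Si = 0.70586, O = 1.41172.
ΣO = 2.81257; factor = 4/ΣO = 1.42219.
Na apfu = 0.71088 × 1.42219 = 1.011.

1.011 Na apfu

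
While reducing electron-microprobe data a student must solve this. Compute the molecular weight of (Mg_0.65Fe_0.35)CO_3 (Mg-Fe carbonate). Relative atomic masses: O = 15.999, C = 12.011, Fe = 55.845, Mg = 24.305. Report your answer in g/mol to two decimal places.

95.35 g/mol

The formula mass is the sum 0.65×24.305 + 0.35×55.845 + 1×12.011 + 3×15.999.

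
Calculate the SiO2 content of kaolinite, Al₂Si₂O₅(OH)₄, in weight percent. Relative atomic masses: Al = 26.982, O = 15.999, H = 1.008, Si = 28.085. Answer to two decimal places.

46.55 wt%

Formula mass = 258.157 g/mol.
2 Si → 2.0000 mol SiO2 per formula unit; M(SiO2) = 60.083, so SiO2 mass = 120.166 g.
120.166/258.157 × 100 = 46.55 wt%.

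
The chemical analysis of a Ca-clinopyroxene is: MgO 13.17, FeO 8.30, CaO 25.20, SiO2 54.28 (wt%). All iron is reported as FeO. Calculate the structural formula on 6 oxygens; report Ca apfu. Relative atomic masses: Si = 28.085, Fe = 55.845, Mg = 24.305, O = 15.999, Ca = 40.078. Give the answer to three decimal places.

0.999 Ca apfu

MgO (M=40.304): mol = 0.32677; Mg = 0.32677, O = 0.32677.
FeO (M=71.844): mol = 0.11553; Fe = 0.11553, O = 0.11553.
CaO (M=56.077): mol = 0.44938; Ca = 0.44938, O = 0.44938.
SiO2 (M=60.083): mol = 0.90342; Si = 0.90342, O = 1.80684.
ΣO = 2.69852; factor = 6/ΣO = 2.22344.
Ca apfu = 0.44938 × 2.22344 = 0.999.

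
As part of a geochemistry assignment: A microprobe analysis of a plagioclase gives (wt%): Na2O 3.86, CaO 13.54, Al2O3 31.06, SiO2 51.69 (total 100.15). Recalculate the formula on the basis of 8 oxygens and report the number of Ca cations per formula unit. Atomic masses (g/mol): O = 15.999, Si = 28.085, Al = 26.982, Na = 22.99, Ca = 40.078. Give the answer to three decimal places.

0.657 Ca apfu

Na2O: 3.86/61.979 = 0.06228 mol → 0.12456 mol Na, 0.06228 mol O.
CaO: 13.54/56.077 = 0.24145 mol → 0.24145 mol Ca, 0.24145 mol O.
Al2O3: 31.06/101.961 = 0.30463 mol → 0.60926 mol Al, 0.91389 mol O.
SiO2: 51.69/60.083 = 0.86031 mol → 0.86031 mol Si, 1.72062 mol O.
Total oxygen = 2.93824 mol. Normalization factor = 8/2.93824 = 2.72272.
Ca per 8 O = 0.24145 × 2.72272 = 0.657.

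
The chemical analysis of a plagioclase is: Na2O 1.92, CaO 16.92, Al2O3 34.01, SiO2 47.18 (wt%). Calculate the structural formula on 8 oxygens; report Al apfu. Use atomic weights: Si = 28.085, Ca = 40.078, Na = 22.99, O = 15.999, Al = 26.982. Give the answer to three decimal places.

1.838 Al apfu

Na2O: 1.92/61.979 = 0.03098 mol → 0.06196 mol Na, 0.03098 mol O.
CaO: 16.92/56.077 = 0.30173 mol → 0.30173 mol Ca, 0.30173 mol O.
Al2O3: 34.01/101.961 = 0.33356 mol → 0.66712 mol Al, 1.00068 mol O.
SiO2: 47.18/60.083 = 0.78525 mol → 0.78525 mol Si, 1.57050 mol O.
Total oxygen = 2.90389 mol. Normalization factor = 8/2.90389 = 2.75493.
Al per 8 O = 0.66712 × 2.75493 = 1.838.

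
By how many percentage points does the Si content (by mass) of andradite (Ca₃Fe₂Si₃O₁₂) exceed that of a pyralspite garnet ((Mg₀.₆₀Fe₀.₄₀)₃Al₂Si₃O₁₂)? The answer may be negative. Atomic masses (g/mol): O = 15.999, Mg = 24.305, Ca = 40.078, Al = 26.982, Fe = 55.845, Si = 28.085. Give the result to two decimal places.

First mineral: 84.255 g Si in 508.167 g formula = 16.58 wt% Si.
Second mineral: 84.255 g Si in 440.970 g formula = 19.11 wt% Si.
16.58% − 19.11% gives a difference of -2.53 percentage points.

-2.53 percentage points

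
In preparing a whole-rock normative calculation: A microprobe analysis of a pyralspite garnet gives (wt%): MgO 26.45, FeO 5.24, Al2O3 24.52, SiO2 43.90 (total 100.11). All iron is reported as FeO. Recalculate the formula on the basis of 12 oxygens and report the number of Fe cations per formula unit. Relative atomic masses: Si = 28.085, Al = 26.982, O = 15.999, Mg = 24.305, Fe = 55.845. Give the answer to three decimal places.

MgO (M=40.304): mol = 0.65626; Mg = 0.65626, O = 0.65626.
FeO (M=71.844): mol = 0.07294; Fe = 0.07294, O = 0.07294.
Al2O3 (M=101.961): mol = 0.24048; Al = 0.48096, O = 0.72144.
SiO2 (M=60.083): mol = 0.73066; Si = 0.73066, O = 1.46132.
ΣO = 2.91196; factor = 12/ΣO = 4.12094.
Fe apfu = 0.07294 × 4.12094 = 0.301.

0.301 Fe apfu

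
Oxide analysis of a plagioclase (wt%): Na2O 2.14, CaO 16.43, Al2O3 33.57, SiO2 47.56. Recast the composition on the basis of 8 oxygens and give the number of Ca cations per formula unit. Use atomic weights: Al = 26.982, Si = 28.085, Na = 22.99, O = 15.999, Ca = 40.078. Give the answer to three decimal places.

Na2O (M=61.979): mol = 0.03453; Na = 0.06906, O = 0.03453.
CaO (M=56.077): mol = 0.29299; Ca = 0.29299, O = 0.29299.
Al2O3 (M=101.961): mol = 0.32924; Al = 0.65848, O = 0.98772.
SiO2 (M=60.083): mol = 0.79157; Si = 0.79157, O = 1.58314.
ΣO = 2.89838; factor = 8/ΣO = 2.76016.
Ca apfu = 0.29299 × 2.76016 = 0.809.

0.809 Ca apfu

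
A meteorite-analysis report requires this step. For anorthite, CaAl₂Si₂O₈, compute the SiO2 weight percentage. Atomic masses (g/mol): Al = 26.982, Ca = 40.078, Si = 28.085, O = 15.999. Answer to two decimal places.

Formula mass = 278.204 g/mol.
2 Si → 2.0000 mol SiO2 per formula unit; M(SiO2) = 60.083, so SiO2 mass = 120.166 g.
120.166/278.204 × 100 = 43.19 wt%.

43.19 wt%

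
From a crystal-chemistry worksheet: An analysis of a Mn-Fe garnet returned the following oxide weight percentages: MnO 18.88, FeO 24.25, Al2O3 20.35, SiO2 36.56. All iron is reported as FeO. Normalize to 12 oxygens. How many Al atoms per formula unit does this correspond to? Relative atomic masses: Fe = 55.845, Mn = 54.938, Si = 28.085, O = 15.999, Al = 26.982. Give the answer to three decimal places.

18.88 wt% MnO ÷ 70.937 g/mol = 0.26615 mol, giving 0.26615 Mn and 0.26615 O.
24.25 wt% FeO ÷ 71.844 g/mol = 0.33754 mol, giving 0.33754 Fe and 0.33754 O.
20.35 wt% Al2O3 ÷ 101.961 g/mol = 0.19959 mol, giving 0.39918 Al and 0.59877 O.
36.56 wt% SiO2 ÷ 60.083 g/mol = 0.60849 mol, giving 0.60849 Si and 1.21698 O.
Oxygen sums to 2.41944; scaling by 12/2.41944 = 4.95983 puts the formula on 12 O.
Al: 0.39918 × 4.95983 = 1.980 atoms per formula unit.

1.980 Al apfu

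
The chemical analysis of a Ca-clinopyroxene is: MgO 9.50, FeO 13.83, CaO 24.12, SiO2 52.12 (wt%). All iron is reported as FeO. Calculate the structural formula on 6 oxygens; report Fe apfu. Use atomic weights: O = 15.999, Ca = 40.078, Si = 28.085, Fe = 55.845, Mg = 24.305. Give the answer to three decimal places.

MgO (M=40.304): mol = 0.23571; Mg = 0.23571, O = 0.23571.
FeO (M=71.844): mol = 0.19250; Fe = 0.19250, O = 0.19250.
CaO (M=56.077): mol = 0.43012; Ca = 0.43012, O = 0.43012.
SiO2 (M=60.083): mol = 0.86747; Si = 0.86747, O = 1.73494.
ΣO = 2.59327; factor = 6/ΣO = 2.31368.
Fe apfu = 0.19250 × 2.31368 = 0.445.

0.445 Fe apfu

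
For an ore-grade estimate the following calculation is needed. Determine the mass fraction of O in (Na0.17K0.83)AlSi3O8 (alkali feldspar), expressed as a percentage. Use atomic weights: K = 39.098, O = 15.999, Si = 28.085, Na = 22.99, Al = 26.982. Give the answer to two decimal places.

46.44 weight percent

Formula mass = 0.17×22.99 + 0.83×39.098 + 1×26.982 + 3×28.085 + 8×15.999 = 275.589 g/mol, of which 127.992 g is O.
So O makes up 127.992/275.589 = 0.4644 of the mass, i.e. 46.44%.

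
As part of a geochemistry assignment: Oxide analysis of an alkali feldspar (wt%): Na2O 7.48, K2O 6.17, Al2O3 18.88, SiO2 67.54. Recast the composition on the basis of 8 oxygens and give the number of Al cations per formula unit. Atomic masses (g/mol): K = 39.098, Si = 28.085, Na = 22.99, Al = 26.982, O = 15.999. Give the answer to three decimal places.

Na2O: 7.48/61.979 = 0.12069 mol → 0.24138 mol Na, 0.12069 mol O.
K2O: 6.17/94.195 = 0.06550 mol → 0.13100 mol K, 0.06550 mol O.
Al2O3: 18.88/101.961 = 0.18517 mol → 0.37034 mol Al, 0.55551 mol O.
SiO2: 67.54/60.083 = 1.12411 mol → 1.12411 mol Si, 2.24822 mol O.
Total oxygen = 2.98992 mol. Normalization factor = 8/2.98992 = 2.67566.
Al per 8 O = 0.37034 × 2.67566 = 0.991.

0.991 Al apfu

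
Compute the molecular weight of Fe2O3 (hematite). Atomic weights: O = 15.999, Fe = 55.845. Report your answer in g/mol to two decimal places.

159.69 g/mol

M = 2×55.845 + 3×15.999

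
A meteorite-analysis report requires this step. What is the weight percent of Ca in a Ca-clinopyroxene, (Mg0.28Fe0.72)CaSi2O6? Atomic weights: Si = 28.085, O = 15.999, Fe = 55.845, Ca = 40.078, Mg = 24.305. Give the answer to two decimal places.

16.75 wt%

Molar mass of (Mg0.28Fe0.72)CaSi2O6: 0.28*24.305 + 0.72*55.845 + 1*40.078 + 2*28.085 + 6*15.999 = 239.256 g/mol.
Mass of Ca per formula unit: 1 × 40.078 = 40.078 g.
Weight fraction Ca = 40.078 / 239.256 = 0.1675.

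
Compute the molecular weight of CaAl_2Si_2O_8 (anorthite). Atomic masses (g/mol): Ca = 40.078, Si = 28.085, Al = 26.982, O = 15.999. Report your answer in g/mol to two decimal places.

278.20 g/mol

Ca: 1 × 40.078 = 40.0780
Al: 2 × 26.982 = 53.9640
Si: 2 × 28.085 = 56.1700
O: 8 × 15.999 = 127.9920
Summing the contributions gives the formula mass.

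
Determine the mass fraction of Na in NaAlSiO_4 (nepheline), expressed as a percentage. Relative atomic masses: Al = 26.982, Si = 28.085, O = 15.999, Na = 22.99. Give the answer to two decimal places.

16.18 weight percent

Molar mass of NaAlSiO_4: 1×22.99 + 1×26.982 + 1×28.085 + 4×15.999 = 142.053 g/mol.
Mass of Na per formula unit: 1 × 22.99 = 22.990 g.
Weight fraction Na = 22.990 / 142.053 = 0.1618.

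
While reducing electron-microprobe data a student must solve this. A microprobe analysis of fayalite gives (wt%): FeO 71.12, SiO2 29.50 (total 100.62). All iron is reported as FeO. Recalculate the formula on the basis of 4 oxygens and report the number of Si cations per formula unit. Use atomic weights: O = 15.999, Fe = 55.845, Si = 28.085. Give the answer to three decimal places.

0.996 Si apfu

FeO: 71.12/71.844 = 0.98992 mol → 0.98992 mol Fe, 0.98992 mol O.
SiO2: 29.50/60.083 = 0.49099 mol → 0.49099 mol Si, 0.98198 mol O.
Total oxygen = 1.97190 mol. Normalization factor = 4/1.97190 = 2.02850.
Si per 4 O = 0.49099 × 2.02850 = 0.996.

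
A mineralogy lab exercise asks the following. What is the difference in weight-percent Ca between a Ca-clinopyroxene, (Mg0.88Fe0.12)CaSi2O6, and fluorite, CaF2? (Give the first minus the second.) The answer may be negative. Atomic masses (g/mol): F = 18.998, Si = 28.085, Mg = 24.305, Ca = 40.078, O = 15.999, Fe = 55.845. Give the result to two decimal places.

Ca in (Mg0.88Fe0.12)CaSi2O6: molar mass 220.332 g/mol; 1×40.078 = 40.078 g → 18.19 wt%.
Ca in CaF2: molar mass 78.074 g/mol; 1×40.078 = 40.078 g → 51.33 wt%.
Difference = 18.19 − 51.33 = -33.14 percentage points.

-33.14 percentage points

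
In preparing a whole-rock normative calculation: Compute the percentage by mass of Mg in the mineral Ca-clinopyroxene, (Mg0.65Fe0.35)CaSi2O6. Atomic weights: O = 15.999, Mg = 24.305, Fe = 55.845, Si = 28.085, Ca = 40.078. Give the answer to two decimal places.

Formula mass = 0.65×24.305 + 0.35×55.845 + 1×40.078 + 2×28.085 + 6×15.999 = 227.586 g/mol, of which 15.798 g is Mg.
So Mg makes up 15.798/227.586 = 0.0694 of the mass, i.e. 6.94%.

6.94 wt%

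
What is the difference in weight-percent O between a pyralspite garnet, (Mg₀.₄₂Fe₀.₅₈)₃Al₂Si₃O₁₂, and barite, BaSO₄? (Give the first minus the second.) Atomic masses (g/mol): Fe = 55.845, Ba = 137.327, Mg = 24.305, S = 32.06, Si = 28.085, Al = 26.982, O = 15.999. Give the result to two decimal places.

14.50 percentage points

First mineral: 191.988 g O in 458.002 g formula = 41.92 wt% O.
Second mineral: 63.996 g O in 233.383 g formula = 27.42 wt% O.
41.92% − 27.42% gives a difference of 14.50 percentage points.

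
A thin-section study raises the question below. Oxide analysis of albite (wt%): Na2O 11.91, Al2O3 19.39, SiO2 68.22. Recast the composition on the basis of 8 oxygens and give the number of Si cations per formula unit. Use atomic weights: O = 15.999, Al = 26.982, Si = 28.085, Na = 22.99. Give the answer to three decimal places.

2.994 Si apfu

Na2O: 11.91/61.979 = 0.19216 mol → 0.38432 mol Na, 0.19216 mol O.
Al2O3: 19.39/101.961 = 0.19017 mol → 0.38034 mol Al, 0.57051 mol O.
SiO2: 68.22/60.083 = 1.13543 mol → 1.13543 mol Si, 2.27086 mol O.
Total oxygen = 3.03353 mol. Normalization factor = 8/3.03353 = 2.63719.
Si per 8 O = 1.13543 × 2.63719 = 2.994.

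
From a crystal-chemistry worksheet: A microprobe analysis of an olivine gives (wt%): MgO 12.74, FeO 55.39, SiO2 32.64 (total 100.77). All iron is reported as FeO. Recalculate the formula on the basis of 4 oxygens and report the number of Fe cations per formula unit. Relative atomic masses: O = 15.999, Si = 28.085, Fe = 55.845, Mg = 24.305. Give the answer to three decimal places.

MgO (M=40.304): mol = 0.31610; Mg = 0.31610, O = 0.31610.
FeO (M=71.844): mol = 0.77098; Fe = 0.77098, O = 0.77098.
SiO2 (M=60.083): mol = 0.54325; Si = 0.54325, O = 1.08650.
ΣO = 2.17358; factor = 4/ΣO = 1.84028.
Fe apfu = 0.77098 × 1.84028 = 1.419.

1.419 Fe apfu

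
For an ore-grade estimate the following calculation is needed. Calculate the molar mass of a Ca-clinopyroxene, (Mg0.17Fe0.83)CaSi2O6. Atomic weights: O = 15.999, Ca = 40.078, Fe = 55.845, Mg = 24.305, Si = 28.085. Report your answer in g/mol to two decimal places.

M = 0.17×24.305 + 0.83×55.845 + 1×40.078 + 2×28.085 + 6×15.999

242.73 g/mol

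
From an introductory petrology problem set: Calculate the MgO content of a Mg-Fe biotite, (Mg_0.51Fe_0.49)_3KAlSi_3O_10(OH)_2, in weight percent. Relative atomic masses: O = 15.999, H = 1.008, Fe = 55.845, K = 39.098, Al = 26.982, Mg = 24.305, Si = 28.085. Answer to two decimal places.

Formula mass = 463.618 g/mol.
1.53 Mg → 1.5300 mol MgO per formula unit; M(MgO) = 40.304, so MgO mass = 61.665 g.
61.665/463.618 × 100 = 13.30 wt%.

13.30 wt%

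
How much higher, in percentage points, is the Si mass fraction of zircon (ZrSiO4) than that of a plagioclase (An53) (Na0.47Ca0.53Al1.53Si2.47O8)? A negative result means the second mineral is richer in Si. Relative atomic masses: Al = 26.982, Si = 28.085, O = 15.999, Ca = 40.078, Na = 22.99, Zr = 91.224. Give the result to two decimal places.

Si in ZrSiO4: molar mass 183.305 g/mol; 1×28.085 = 28.085 g → 15.32 wt%.
Si in Na0.47Ca0.53Al1.53Si2.47O8: molar mass 270.691 g/mol; 2.47×28.085 = 69.370 g → 25.63 wt%.
Difference = 15.32 − 25.63 = -10.31 percentage points.

-10.31 percentage points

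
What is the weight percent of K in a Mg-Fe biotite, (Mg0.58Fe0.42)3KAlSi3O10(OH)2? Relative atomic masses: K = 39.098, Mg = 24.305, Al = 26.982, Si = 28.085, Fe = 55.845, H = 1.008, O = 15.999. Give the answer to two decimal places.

Formula mass = 1.74*24.305 + 1.26*55.845 + 1*39.098 + 1*26.982 + 3*28.085 + 12*15.999 + 2*1.008 = 456.994 g/mol, of which 39.098 g is K.
So K makes up 39.098/456.994 = 0.0856 of the mass, i.e. 8.56%.

8.56 mass %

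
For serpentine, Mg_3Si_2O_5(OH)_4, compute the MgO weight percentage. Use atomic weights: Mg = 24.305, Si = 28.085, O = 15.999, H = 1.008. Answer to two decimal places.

43.63 wt%

Formula mass = 277.108 g/mol.
3 Mg → 3.0000 mol MgO per formula unit; M(MgO) = 40.304, so MgO mass = 120.912 g.
120.912/277.108 × 100 = 43.63 wt%.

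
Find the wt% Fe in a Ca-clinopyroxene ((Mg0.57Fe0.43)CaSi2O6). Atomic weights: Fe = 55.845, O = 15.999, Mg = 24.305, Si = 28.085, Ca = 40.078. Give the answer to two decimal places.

10.44 weight percent

Molar mass of (Mg0.57Fe0.43)CaSi2O6: 0.57·24.305 + 0.43·55.845 + 1·40.078 + 2·28.085 + 6·15.999 = 230.109 g/mol.
Mass of Fe per formula unit: 0.43 × 55.845 = 24.013 g.
Weight fraction Fe = 24.013 / 230.109 = 0.1044.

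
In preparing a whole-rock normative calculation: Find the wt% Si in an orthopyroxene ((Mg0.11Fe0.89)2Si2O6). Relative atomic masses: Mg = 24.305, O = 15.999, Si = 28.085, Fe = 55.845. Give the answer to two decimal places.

Formula mass = 0.22×24.305 + 1.78×55.845 + 2×28.085 + 6×15.999 = 256.915 g/mol, of which 56.170 g is Si.
So Si makes up 56.170/256.915 = 0.2186 of the mass, i.e. 21.86%.

21.86 weight percent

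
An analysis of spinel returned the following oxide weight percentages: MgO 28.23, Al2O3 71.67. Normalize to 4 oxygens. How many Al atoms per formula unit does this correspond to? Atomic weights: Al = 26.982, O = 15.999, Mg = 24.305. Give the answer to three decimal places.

28.23 wt% MgO ÷ 40.304 g/mol = 0.70043 mol, giving 0.70043 Mg and 0.70043 O.
71.67 wt% Al2O3 ÷ 101.961 g/mol = 0.70292 mol, giving 1.40584 Al and 2.10876 O.
Oxygen sums to 2.80919; scaling by 4/2.80919 = 1.42390 puts the formula on 4 O.
Al: 1.40584 × 1.42390 = 2.002 atoms per formula unit.

2.002 Al apfu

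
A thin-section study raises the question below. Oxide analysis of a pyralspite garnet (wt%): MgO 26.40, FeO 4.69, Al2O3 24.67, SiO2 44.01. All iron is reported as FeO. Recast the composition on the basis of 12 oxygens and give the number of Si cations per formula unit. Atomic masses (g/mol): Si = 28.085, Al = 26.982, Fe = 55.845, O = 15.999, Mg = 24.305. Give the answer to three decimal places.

3.019 Si apfu

26.40 wt% MgO ÷ 40.304 g/mol = 0.65502 mol, giving 0.65502 Mg and 0.65502 O.
4.69 wt% FeO ÷ 71.844 g/mol = 0.06528 mol, giving 0.06528 Fe and 0.06528 O.
24.67 wt% Al2O3 ÷ 101.961 g/mol = 0.24196 mol, giving 0.48392 Al and 0.72588 O.
44.01 wt% SiO2 ÷ 60.083 g/mol = 0.73249 mol, giving 0.73249 Si and 1.46498 O.
Oxygen sums to 2.91116; scaling by 12/2.91116 = 4.12207 puts the formula on 12 O.
Si: 0.73249 × 4.12207 = 3.019 atoms per formula unit.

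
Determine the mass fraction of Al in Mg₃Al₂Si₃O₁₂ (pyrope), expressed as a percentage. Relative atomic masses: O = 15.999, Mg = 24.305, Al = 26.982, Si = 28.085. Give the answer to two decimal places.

Molar mass of Mg₃Al₂Si₃O₁₂: 3*24.305 + 2*26.982 + 3*28.085 + 12*15.999 = 403.122 g/mol.
Mass of Al per formula unit: 2 × 26.982 = 53.964 g.
Weight fraction Al = 53.964 / 403.122 = 0.1339.

13.39 weight percent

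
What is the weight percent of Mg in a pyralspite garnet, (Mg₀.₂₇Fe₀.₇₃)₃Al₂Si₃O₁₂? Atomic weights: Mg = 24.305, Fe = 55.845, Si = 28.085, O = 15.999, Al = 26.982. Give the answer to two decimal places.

4.17 weight percent

Molar mass of (Mg₀.₂₇Fe₀.₇₃)₃Al₂Si₃O₁₂: 0.81·24.305 + 2.19·55.845 + 2·26.982 + 3·28.085 + 12·15.999 = 472.195 g/mol.
Mass of Mg per formula unit: 0.81 × 24.305 = 19.687 g.
Weight fraction Mg = 19.687 / 472.195 = 0.0417.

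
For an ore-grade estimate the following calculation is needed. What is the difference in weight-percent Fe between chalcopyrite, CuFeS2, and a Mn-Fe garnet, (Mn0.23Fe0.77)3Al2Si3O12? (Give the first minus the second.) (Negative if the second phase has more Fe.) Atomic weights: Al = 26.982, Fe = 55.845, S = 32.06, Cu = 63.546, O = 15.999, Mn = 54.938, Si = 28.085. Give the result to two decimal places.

4.48 percentage points

M(CuFeS2) = 183.511 g/mol, so wt% Fe = 55.845/183.511 × 100 = 30.43%.
M((Mn0.23Fe0.77)3Al2Si3O12) = 497.116 g/mol, so wt% Fe = 129.002/497.116 × 100 = 25.95%.
30.43 − 25.95 = 4.48 pp.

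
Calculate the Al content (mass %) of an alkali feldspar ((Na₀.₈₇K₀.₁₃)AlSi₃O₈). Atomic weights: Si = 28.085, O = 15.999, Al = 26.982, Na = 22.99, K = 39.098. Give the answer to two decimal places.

Formula mass = 0.87*22.99 + 0.13*39.098 + 1*26.982 + 3*28.085 + 8*15.999 = 264.313 g/mol, of which 26.982 g is Al.
So Al makes up 26.982/264.313 = 0.1021 of the mass, i.e. 10.21%.

10.21 mass %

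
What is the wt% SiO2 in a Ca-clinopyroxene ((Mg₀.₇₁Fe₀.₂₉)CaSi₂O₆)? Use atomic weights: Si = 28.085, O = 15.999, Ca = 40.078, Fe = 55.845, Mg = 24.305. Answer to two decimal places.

53.24 wt%

Molar mass of (Mg₀.₇₁Fe₀.₂₉)CaSi₂O₆ = 0.71·24.305 + 0.29·55.845 + 1·40.078 + 2·28.085 + 6·15.999 = 225.694 g/mol.
Each formula unit contains 2 Si, equivalent to 2/1 = 2.0000 mol SiO2.
M(SiO2) = 1×28.085 + 2×15.999 = 60.083 g/mol.
Mass of SiO2 per formula unit = 2.0000 × 60.083 = 120.166 g.
SiO2 wt% = 120.166 / 225.694 × 100 = 53.24%.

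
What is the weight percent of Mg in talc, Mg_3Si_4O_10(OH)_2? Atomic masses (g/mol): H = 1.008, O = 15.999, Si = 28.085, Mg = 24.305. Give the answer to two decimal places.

Formula mass = 3·24.305 + 4·28.085 + 12·15.999 + 2·1.008 = 379.259 g/mol, of which 72.915 g is Mg.
So Mg makes up 72.915/379.259 = 0.1923 of the mass, i.e. 19.23%.

19.23 mass %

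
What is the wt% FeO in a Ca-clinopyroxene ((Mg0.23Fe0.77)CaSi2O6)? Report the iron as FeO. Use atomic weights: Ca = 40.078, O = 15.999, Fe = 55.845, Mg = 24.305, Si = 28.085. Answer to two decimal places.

22.97 wt%

Formula mass = 240.833 g/mol.
0.77 Fe → 0.7700 mol FeO per formula unit; M(FeO) = 71.844, so FeO mass = 55.320 g.
55.320/240.833 × 100 = 22.97 wt%.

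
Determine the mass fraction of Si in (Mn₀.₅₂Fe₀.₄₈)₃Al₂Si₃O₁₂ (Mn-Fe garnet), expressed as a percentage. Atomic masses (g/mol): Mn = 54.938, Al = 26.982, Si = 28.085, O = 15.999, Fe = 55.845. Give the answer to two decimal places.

16.98 weight percent

M((Mn₀.₅₂Fe₀.₄₈)₃Al₂Si₃O₁₂) = 496.327 g/mol.
Si contributes 3 × 28.085 = 84.255 g per mole.
84.255/496.327 = 0.1698 → 16.98%.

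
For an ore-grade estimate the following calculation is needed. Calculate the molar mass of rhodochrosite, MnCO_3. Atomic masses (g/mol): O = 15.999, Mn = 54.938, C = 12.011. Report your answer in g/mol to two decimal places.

Mn: 1 × 54.938 = 54.9380
C: 1 × 12.011 = 12.0110
O: 3 × 15.999 = 47.9970
Summing the contributions gives the formula mass.

114.95 g/mol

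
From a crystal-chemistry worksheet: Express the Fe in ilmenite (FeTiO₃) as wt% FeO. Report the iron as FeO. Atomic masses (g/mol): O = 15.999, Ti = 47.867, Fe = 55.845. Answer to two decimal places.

47.36 wt%

M(FeTiO₃) = 151.709 g/mol; M(FeO) = 71.844 g/mol.
Moles FeO per formula unit = 1 Fe ÷ 1 = 1.0000.
FeO fraction = (1.0000 × 71.844) / 151.709 = 71.844/151.709 = 0.4736.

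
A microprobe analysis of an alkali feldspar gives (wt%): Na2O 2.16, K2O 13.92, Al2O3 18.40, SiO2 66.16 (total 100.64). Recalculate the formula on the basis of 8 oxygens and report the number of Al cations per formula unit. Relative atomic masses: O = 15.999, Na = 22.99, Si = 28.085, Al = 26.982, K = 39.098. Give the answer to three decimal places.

Na2O (M=61.979): mol = 0.03485; Na = 0.06970, O = 0.03485.
K2O (M=94.195): mol = 0.14778; K = 0.29556, O = 0.14778.
Al2O3 (M=101.961): mol = 0.18046; Al = 0.36092, O = 0.54138.
SiO2 (M=60.083): mol = 1.10114; Si = 1.10114, O = 2.20228.
ΣO = 2.92629; factor = 8/ΣO = 2.73384.
Al apfu = 0.36092 × 2.73384 = 0.987.

0.987 Al apfu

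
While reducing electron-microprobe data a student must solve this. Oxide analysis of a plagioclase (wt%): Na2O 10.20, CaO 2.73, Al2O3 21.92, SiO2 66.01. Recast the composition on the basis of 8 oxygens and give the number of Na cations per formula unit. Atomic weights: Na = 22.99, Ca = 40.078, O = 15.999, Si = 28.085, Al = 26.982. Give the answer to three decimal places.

0.862 Na apfu

10.20 wt% Na2O ÷ 61.979 g/mol = 0.16457 mol, giving 0.32914 Na and 0.16457 O.
2.73 wt% CaO ÷ 56.077 g/mol = 0.04868 mol, giving 0.04868 Ca and 0.04868 O.
21.92 wt% Al2O3 ÷ 101.961 g/mol = 0.21498 mol, giving 0.42996 Al and 0.64494 O.
66.01 wt% SiO2 ÷ 60.083 g/mol = 1.09865 mol, giving 1.09865 Si and 2.19730 O.
Oxygen sums to 3.05549; scaling by 8/3.05549 = 2.61824 puts the formula on 8 O.
Na: 0.32914 × 2.61824 = 0.862 atoms per formula unit.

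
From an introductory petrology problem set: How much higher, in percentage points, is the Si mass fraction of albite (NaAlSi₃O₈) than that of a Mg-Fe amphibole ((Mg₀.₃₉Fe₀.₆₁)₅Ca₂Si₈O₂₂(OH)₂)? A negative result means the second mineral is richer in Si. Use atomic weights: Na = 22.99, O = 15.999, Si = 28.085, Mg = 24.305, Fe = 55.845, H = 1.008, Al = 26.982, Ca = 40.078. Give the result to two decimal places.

7.40 percentage points

First mineral: 84.255 g Si in 262.219 g formula = 32.13 wt% Si.
Second mineral: 224.680 g Si in 908.550 g formula = 24.73 wt% Si.
32.13% − 24.73% gives a difference of 7.40 percentage points.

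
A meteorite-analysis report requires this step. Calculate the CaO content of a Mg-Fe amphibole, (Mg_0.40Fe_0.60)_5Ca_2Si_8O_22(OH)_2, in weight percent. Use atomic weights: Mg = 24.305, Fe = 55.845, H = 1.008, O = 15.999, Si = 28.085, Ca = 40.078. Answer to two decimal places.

12.37 wt%

M((Mg_0.40Fe_0.60)_5Ca_2Si_8O_22(OH)_2) = 906.973 g/mol; M(CaO) = 56.077 g/mol.
Moles CaO per formula unit = 2 Ca ÷ 1 = 2.0000.
CaO fraction = (2.0000 × 56.077) / 906.973 = 112.154/906.973 = 0.1237.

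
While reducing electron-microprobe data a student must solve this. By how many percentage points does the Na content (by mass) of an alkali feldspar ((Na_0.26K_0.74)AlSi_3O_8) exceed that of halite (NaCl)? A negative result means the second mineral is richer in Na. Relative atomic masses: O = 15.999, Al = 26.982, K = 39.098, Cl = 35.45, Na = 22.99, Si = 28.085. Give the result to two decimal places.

-37.16 percentage points

Na in (Na_0.26K_0.74)AlSi_3O_8: molar mass 274.139 g/mol; 0.26×22.99 = 5.977 g → 2.18 wt%.
Na in NaCl: molar mass 58.440 g/mol; 1×22.99 = 22.990 g → 39.34 wt%.
Difference = 2.18 − 39.34 = -37.16 percentage points.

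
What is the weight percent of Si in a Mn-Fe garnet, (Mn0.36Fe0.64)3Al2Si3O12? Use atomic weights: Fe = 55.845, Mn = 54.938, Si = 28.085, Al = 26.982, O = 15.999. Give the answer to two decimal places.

Formula mass = 1.08×54.938 + 1.92×55.845 + 2×26.982 + 3×28.085 + 12×15.999 = 496.762 g/mol, of which 84.255 g is Si.
So Si makes up 84.255/496.762 = 0.1696 of the mass, i.e. 16.96%.

16.96 mass %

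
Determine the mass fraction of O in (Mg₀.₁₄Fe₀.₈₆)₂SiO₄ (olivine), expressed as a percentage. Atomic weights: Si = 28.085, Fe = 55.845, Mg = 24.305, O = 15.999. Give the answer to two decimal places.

32.83 mass %

M((Mg₀.₁₄Fe₀.₈₆)₂SiO₄) = 194.940 g/mol.
O contributes 4 × 15.999 = 63.996 g per mole.
63.996/194.940 = 0.3283 → 32.83%.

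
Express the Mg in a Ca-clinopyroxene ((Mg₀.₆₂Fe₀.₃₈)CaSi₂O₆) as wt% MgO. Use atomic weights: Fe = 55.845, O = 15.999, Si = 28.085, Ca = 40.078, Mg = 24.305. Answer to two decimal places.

10.93 wt%

Molar mass of (Mg₀.₆₂Fe₀.₃₈)CaSi₂O₆ = 0.62·24.305 + 0.38·55.845 + 1·40.078 + 2·28.085 + 6·15.999 = 228.532 g/mol.
Each formula unit contains 0.62 Mg, equivalent to 0.62/1 = 0.6200 mol MgO.
M(MgO) = 1×24.305 + 1×15.999 = 40.304 g/mol.
Mass of MgO per formula unit = 0.6200 × 40.304 = 24.988 g.
MgO wt% = 24.988 / 228.532 × 100 = 10.93%.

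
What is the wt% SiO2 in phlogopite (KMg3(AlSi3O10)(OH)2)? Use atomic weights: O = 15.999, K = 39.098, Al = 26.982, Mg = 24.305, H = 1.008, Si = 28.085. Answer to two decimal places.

43.20 wt%

Formula mass = 417.254 g/mol.
3 Si → 3.0000 mol SiO2 per formula unit; M(SiO2) = 60.083, so SiO2 mass = 180.249 g.
180.249/417.254 × 100 = 43.20 wt%.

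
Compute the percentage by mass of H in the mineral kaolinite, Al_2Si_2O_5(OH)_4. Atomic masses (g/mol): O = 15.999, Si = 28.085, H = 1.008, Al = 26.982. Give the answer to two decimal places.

1.56 wt%

Molar mass of Al_2Si_2O_5(OH)_4: 2*26.982 + 2*28.085 + 9*15.999 + 4*1.008 = 258.157 g/mol.
Mass of H per formula unit: 4 × 1.008 = 4.032 g.
Weight fraction H = 4.032 / 258.157 = 0.0156.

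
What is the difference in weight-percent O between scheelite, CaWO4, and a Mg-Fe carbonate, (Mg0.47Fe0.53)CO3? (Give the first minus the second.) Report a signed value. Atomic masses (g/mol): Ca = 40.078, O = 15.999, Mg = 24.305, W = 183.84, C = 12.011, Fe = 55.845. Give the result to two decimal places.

O in CaWO4: molar mass 287.914 g/mol; 4×15.999 = 63.996 g → 22.23 wt%.
O in (Mg0.47Fe0.53)CO3: molar mass 101.029 g/mol; 3×15.999 = 47.997 g → 47.51 wt%.
Difference = 22.23 − 47.51 = -25.28 percentage points.

-25.28 percentage points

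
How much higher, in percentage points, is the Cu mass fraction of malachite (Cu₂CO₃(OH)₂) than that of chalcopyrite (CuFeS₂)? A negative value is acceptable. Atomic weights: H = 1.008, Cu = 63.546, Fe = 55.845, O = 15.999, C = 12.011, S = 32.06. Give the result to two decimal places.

22.85 percentage points

M(Cu₂CO₃(OH)₂) = 221.114 g/mol, so wt% Cu = 127.092/221.114 × 100 = 57.48%.
M(CuFeS₂) = 183.511 g/mol, so wt% Cu = 63.546/183.511 × 100 = 34.63%.
57.48 − 34.63 = 22.85 pp.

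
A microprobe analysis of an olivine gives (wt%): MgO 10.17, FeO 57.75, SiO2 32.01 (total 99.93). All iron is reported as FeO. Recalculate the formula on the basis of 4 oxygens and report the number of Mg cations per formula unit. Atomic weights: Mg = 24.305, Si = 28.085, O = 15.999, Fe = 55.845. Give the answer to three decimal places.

0.476 Mg apfu

MgO (M=40.304): mol = 0.25233; Mg = 0.25233, O = 0.25233.
FeO (M=71.844): mol = 0.80382; Fe = 0.80382, O = 0.80382.
SiO2 (M=60.083): mol = 0.53276; Si = 0.53276, O = 1.06552.
ΣO = 2.12167; factor = 4/ΣO = 1.88531.
Mg apfu = 0.25233 × 1.88531 = 0.476.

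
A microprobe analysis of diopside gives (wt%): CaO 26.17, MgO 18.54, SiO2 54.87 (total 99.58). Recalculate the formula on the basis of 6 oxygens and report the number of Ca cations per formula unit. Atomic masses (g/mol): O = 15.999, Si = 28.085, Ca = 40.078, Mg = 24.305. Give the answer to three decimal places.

CaO: 26.17/56.077 = 0.46668 mol → 0.46668 mol Ca, 0.46668 mol O.
MgO: 18.54/40.304 = 0.46000 mol → 0.46000 mol Mg, 0.46000 mol O.
SiO2: 54.87/60.083 = 0.91324 mol → 0.91324 mol Si, 1.82648 mol O.
Total oxygen = 2.75316 mol. Normalization factor = 6/2.75316 = 2.17931.
Ca per 6 O = 0.46668 × 2.17931 = 1.017.

1.017 Ca apfu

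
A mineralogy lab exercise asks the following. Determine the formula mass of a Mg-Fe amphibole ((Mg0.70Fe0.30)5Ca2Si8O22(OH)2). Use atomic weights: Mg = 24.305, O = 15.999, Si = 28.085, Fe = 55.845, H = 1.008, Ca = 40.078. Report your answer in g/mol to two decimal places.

Mg: 3.50 × 24.305 = 85.0675
Fe: 1.50 × 55.845 = 83.7675
Ca: 2 × 40.078 = 80.1560
Si: 8 × 28.085 = 224.6800
O: 24 × 15.999 = 383.9760
H: 2 × 1.008 = 2.0160
Summing the contributions gives the formula mass.

859.66 g/mol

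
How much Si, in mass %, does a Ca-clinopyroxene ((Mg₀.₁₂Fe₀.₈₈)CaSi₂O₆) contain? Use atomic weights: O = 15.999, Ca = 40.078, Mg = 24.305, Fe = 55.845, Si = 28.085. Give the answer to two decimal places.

22.99 mass %

Molar mass of (Mg₀.₁₂Fe₀.₈₈)CaSi₂O₆: 0.12·24.305 + 0.88·55.845 + 1·40.078 + 2·28.085 + 6·15.999 = 244.302 g/mol.
Mass of Si per formula unit: 2 × 28.085 = 56.170 g.
Weight fraction Si = 56.170 / 244.302 = 0.2299.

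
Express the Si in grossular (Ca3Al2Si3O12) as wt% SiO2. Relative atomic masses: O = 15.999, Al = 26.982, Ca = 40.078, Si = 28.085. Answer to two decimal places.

40.02 wt%

Formula mass = 450.441 g/mol.
3 Si → 3.0000 mol SiO2 per formula unit; M(SiO2) = 60.083, so SiO2 mass = 180.249 g.
180.249/450.441 × 100 = 40.02 wt%.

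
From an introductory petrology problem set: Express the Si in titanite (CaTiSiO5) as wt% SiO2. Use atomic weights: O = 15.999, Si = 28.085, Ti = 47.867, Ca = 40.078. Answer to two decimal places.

30.65 wt%

Molar mass of CaTiSiO5 = 1*40.078 + 1*47.867 + 1*28.085 + 5*15.999 = 196.025 g/mol.
Each formula unit contains 1 Si, equivalent to 1/1 = 1.0000 mol SiO2.
M(SiO2) = 1×28.085 + 2×15.999 = 60.083 g/mol.
Mass of SiO2 per formula unit = 1.0000 × 60.083 = 60.083 g.
SiO2 wt% = 60.083 / 196.025 × 100 = 30.65%.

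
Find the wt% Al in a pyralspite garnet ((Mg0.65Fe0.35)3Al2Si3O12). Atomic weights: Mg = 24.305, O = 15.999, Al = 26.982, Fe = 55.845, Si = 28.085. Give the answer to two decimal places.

12.37 wt%

Molar mass of (Mg0.65Fe0.35)3Al2Si3O12: 1.95·24.305 + 1.05·55.845 + 2·26.982 + 3·28.085 + 12·15.999 = 436.239 g/mol.
Mass of Al per formula unit: 2 × 26.982 = 53.964 g.
Weight fraction Al = 53.964 / 436.239 = 0.1237.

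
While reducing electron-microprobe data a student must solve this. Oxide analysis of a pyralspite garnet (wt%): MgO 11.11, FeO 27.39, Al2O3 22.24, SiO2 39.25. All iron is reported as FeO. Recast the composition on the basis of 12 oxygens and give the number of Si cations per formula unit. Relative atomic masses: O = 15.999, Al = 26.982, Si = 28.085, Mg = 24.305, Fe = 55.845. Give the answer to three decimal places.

2.995 Si apfu

MgO: 11.11/40.304 = 0.27566 mol → 0.27566 mol Mg, 0.27566 mol O.
FeO: 27.39/71.844 = 0.38124 mol → 0.38124 mol Fe, 0.38124 mol O.
Al2O3: 22.24/101.961 = 0.21812 mol → 0.43624 mol Al, 0.65436 mol O.
SiO2: 39.25/60.083 = 0.65326 mol → 0.65326 mol Si, 1.30652 mol O.
Total oxygen = 2.61778 mol. Normalization factor = 12/2.61778 = 4.58404.
Si per 12 O = 0.65326 × 4.58404 = 2.995.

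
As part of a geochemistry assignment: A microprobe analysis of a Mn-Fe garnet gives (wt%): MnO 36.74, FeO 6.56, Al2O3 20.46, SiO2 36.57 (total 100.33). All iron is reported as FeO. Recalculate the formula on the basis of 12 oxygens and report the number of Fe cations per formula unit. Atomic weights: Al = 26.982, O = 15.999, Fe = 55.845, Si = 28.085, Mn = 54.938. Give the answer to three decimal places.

MnO (M=70.937): mol = 0.51792; Mn = 0.51792, O = 0.51792.
FeO (M=71.844): mol = 0.09131; Fe = 0.09131, O = 0.09131.
Al2O3 (M=101.961): mol = 0.20066; Al = 0.40132, O = 0.60198.
SiO2 (M=60.083): mol = 0.60866; Si = 0.60866, O = 1.21732.
ΣO = 2.42853; factor = 12/ΣO = 4.94126.
Fe apfu = 0.09131 × 4.94126 = 0.451.

0.451 Fe apfu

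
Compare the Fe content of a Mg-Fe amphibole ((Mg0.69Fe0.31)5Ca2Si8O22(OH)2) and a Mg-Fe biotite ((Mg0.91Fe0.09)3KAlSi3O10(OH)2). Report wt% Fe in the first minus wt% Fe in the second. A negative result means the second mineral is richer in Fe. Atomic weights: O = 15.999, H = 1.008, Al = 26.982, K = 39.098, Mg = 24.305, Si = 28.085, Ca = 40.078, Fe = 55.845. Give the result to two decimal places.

6.51 percentage points

First mineral: 86.560 g Fe in 861.240 g formula = 10.05 wt% Fe.
Second mineral: 15.078 g Fe in 425.770 g formula = 3.54 wt% Fe.
10.05% − 3.54% gives a difference of 6.51 percentage points.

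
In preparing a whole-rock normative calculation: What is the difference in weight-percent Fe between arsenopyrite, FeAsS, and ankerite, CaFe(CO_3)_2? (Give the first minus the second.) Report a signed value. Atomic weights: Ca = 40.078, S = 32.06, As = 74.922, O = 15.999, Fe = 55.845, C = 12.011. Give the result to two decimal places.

8.44 percentage points

First mineral: 55.845 g Fe in 162.827 g formula = 34.30 wt% Fe.
Second mineral: 55.845 g Fe in 215.939 g formula = 25.86 wt% Fe.
34.30% − 25.86% gives a difference of 8.44 percentage points.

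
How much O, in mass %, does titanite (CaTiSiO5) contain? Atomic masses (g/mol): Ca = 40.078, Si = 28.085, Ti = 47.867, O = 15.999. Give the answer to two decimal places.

M(CaTiSiO5) = 196.025 g/mol.
O contributes 5 × 15.999 = 79.995 g per mole.
79.995/196.025 = 0.4081 → 40.81%.

40.81 mass %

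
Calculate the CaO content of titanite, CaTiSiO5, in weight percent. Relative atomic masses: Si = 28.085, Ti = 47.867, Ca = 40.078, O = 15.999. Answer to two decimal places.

28.61 wt%

M(CaTiSiO5) = 196.025 g/mol; M(CaO) = 56.077 g/mol.
Moles CaO per formula unit = 1 Ca ÷ 1 = 1.0000.
CaO fraction = (1.0000 × 56.077) / 196.025 = 56.077/196.025 = 0.2861.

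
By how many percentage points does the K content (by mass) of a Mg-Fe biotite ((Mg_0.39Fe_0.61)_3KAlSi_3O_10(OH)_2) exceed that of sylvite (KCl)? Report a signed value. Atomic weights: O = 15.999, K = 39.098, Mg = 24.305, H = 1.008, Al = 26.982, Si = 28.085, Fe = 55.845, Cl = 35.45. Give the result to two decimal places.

M((Mg_0.39Fe_0.61)_3KAlSi_3O_10(OH)_2) = 474.972 g/mol, so wt% K = 39.098/474.972 × 100 = 8.23%.
M(KCl) = 74.548 g/mol, so wt% K = 39.098/74.548 × 100 = 52.45%.
8.23 − 52.45 = -44.22 pp.

-44.22 percentage points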